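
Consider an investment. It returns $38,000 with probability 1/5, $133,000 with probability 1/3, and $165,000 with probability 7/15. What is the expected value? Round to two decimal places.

EV = 1/5 × 38000 + 1/3 × 133000 + 7/15 × 165000 = 7600 + 44333.3333 + 77000 = 128933.3333

$128,933.33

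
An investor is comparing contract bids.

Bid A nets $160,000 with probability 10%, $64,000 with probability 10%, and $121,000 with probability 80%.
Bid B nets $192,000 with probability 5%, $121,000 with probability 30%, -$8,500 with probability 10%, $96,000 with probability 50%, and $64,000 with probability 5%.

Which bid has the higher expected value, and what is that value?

Bid A = 0.1 × 160000 + 0.1 × 64000 + 0.8 × 121000 = 16000 + 6400 + 96800 = 119200
Bid B = 0.05 × 192000 + 0.3 × 121000 + 0.1 × (-8500) + 0.5 × 96000 + 0.05 × 64000 = 9600 + 36300 − 850 + 48000 + 3200 = 96250

Bid A ($119,200)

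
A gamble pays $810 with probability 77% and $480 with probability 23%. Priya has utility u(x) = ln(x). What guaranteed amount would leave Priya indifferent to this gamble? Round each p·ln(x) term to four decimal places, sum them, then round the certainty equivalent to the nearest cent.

E[u] = 0.77·ln(810) + 0.23·ln(480) = 5.1567 + 1.4200 = 6.5767
CE = e^6.5767 ≈ 718.17

$718.17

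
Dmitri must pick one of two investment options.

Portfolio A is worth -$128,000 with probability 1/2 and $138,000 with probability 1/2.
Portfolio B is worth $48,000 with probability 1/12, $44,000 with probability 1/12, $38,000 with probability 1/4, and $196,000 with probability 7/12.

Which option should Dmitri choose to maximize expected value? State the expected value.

Portfolio B ($131,500)

Portfolio A = 1/2 × (-128000) + 1/2 × 138000 = -64000 + 69000 = 5000
Portfolio B = 1/12 × 48000 + 1/12 × 44000 + 1/4 × 38000 + 7/12 × 196000 = 4000 + 3666.6667 + 9500 + 114333.3333 = 131500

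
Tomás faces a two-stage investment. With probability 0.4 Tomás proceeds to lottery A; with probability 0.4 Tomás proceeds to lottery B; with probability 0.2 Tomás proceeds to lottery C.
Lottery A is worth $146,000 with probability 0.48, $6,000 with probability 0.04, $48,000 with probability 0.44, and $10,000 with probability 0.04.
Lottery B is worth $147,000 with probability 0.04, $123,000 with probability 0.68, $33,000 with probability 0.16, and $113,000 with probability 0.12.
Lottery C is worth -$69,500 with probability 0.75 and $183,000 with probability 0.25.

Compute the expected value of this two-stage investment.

$78,805

EV(A) = 0.48 × 146000 + 0.04 × 6000 + 0.44 × 48000 + 0.04 × 10000 = 70080 + 240 + 21120 + 400 = 91840
EV(B) = 0.04 × 147000 + 0.68 × 123000 + 0.16 × 33000 + 0.12 × 113000 = 5880 + 83640 + 5280 + 13560 = 108360
EV(C) = 0.75 × (-69500) + 0.25 × 183000 = -52125 + 45750 = -6375
Overall = 0.4 × 91840 + 0.4 × 108360 + 0.2 × (-6375) = 36736 + 43344 − 1275 = 78805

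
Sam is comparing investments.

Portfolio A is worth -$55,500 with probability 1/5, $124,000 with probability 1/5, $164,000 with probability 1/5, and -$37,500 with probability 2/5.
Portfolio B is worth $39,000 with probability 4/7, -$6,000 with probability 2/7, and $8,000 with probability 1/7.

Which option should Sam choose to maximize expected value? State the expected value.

Portfolio A ($31,500)

Portfolio A = 1/5 × (-55500) + 1/5 × 124000 + 1/5 × 164000 + 2/5 × (-37500) = -11100 + 24800 + 32800 − 15000 = 31500
Portfolio B = 4/7 × 39000 + 2/7 × (-6000) + 1/7 × 8000 = 22285.7143 − 1714.2857 + 1142.8571 = 21714.2857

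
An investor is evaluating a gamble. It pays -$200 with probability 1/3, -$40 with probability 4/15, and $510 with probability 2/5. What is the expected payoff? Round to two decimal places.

EV = 1/3 × (-200) + 4/15 × (-40) + 2/5 × 510 = -66.6667 − 10.6667 + 204 = 126.6667

$126.67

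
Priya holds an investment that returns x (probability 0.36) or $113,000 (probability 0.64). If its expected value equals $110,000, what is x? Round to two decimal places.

x = $104,666.67

0.36·x + 0.64·113000 = 110000
0.36·x = 110000 − 72320 = 37680
x = 37680 / 0.36 = 104666.6667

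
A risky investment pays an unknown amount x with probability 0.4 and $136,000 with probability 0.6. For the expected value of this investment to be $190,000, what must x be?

x = $271,000

0.4·x + 0.6·136000 = 190000
0.4·x = 190000 − 81600 = 108400
x = 108400 / 0.4 = 271000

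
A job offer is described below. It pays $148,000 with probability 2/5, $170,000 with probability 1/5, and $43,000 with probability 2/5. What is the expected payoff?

$110,400

EV = 2/5 × 148000 + 1/5 × 170000 + 2/5 × 43000 = 59200 + 34000 + 17200 = 110400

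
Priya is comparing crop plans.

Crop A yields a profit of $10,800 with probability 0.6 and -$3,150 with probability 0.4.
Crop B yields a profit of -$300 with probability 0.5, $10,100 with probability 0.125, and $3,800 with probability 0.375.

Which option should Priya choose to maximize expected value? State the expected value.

Crop A = 0.6 × 10800 + 0.4 × (-3150) = 6480 − 1260 = 5220
Crop B = 0.5 × (-300) + 0.125 × 10100 + 0.375 × 3800 = -150 + 1262.5 + 1425 = 2537.5

Crop A ($5,220)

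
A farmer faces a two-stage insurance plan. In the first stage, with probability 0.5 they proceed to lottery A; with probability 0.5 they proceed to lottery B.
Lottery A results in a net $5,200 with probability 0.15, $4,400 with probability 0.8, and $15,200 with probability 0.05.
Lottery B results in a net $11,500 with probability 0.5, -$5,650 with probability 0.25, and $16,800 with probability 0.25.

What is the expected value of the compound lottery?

$6,798.75

EV(A) = 0.15 × 5200 + 0.8 × 4400 + 0.05 × 15200 = 780 + 3520 + 760 = 5060
EV(B) = 0.5 × 11500 + 0.25 × (-5650) + 0.25 × 16800 = 5750 − 1412.5 + 4200 = 8537.5
Overall = 0.5 × 5060 + 0.5 × 8537.5 = 2530 + 4268.75 = 6798.75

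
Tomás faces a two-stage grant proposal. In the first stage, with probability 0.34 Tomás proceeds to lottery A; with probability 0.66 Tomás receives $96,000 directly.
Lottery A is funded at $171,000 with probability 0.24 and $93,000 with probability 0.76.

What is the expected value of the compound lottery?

$101,344.80

EV(A) = 0.24 × 171000 + 0.76 × 93000 = 41040 + 70680 = 111720
Branch B: 96000 (certain)
Overall = 0.34 × 111720 + 0.66 × 96000 = 37984.8 + 63360 = 101344.8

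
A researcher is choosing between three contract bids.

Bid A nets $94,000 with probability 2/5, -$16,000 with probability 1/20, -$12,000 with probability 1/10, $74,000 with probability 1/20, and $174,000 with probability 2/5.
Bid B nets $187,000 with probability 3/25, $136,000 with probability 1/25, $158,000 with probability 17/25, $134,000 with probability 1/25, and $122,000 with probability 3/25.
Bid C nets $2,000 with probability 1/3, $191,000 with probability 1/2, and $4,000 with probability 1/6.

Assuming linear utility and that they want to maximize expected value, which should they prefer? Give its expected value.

Bid B ($155,320)

Bid A = 2/5 × 94000 + 1/20 × (-16000) + 1/10 × (-12000) + 1/20 × 74000 + 2/5 × 174000 = 37600 − 800 − 1200 + 3700 + 69600 = 108900
Bid B = 3/25 × 187000 + 1/25 × 136000 + 17/25 × 158000 + 1/25 × 134000 + 3/25 × 122000 = 22440 + 5440 + 107440 + 5360 + 14640 = 155320
Bid C = 1/3 × 2000 + 1/2 × 191000 + 1/6 × 4000 = 666.6667 + 95500 + 666.6667 = 96833.3333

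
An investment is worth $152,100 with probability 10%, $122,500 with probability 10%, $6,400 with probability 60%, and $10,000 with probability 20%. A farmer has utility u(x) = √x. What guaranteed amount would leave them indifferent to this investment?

E[u] = 0.1·√152100 + 0.1·√122500 + 0.6·√6400 + 0.2·√10000 = 0.1·390 + 0.1·350 + 0.6·80 + 0.2·100 = 142
CE = (142)² = 20164

$20,164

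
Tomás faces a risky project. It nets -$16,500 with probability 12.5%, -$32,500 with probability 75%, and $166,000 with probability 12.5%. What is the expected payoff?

EV = 0.125 × (-16500) + 0.75 × (-32500) + 0.125 × 166000 = -2062.5 − 24375 + 20750 = -5687.5

-$5,687.50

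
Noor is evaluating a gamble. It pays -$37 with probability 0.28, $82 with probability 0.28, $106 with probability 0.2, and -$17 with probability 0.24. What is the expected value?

EV = 0.28 × (-37) + 0.28 × 82 + 0.2 × 106 + 0.24 × (-17) = -10.36 + 22.96 + 21.2 − 4.08 = 29.72

$29.72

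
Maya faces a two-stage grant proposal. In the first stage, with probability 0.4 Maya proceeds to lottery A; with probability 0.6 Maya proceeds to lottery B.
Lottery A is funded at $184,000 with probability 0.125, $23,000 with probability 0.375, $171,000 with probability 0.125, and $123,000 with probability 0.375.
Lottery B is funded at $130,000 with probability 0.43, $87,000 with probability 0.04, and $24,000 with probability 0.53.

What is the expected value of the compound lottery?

$82,910

EV(A) = 0.125 × 184000 + 0.375 × 23000 + 0.125 × 171000 + 0.375 × 123000 = 23000 + 8625 + 21375 + 46125 = 99125
EV(B) = 0.43 × 130000 + 0.04 × 87000 + 0.53 × 24000 = 55900 + 3480 + 12720 = 72100
Overall = 0.4 × 99125 + 0.6 × 72100 = 39650 + 43260 = 82910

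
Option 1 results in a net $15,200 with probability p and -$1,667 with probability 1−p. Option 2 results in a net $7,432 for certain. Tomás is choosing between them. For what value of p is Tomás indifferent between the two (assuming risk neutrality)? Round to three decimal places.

p·15200 + (1−p)·(-1667) = 7432
16867p − 1667 = 7432
p = (7432 + 1667) / 16867

p = 0.539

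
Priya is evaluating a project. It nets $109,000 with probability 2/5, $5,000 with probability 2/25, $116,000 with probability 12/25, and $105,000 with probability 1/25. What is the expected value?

EV = 2/5 × 109000 + 2/25 × 5000 + 12/25 × 116000 + 1/25 × 105000 = 43600 + 400 + 55680 + 4200 = 103880

$103,880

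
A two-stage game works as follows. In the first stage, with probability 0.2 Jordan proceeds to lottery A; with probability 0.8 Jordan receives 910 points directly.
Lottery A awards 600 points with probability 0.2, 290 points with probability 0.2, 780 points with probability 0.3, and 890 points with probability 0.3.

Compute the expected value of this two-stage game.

EV(A) = 0.2 × 600 + 0.2 × 290 + 0.3 × 780 + 0.3 × 890 = 120 + 58 + 234 + 267 = 679
Branch B: 910 (certain)
Overall = 0.2 × 679 + 0.8 × 910 = 135.8 + 728 = 863.8

863.8 points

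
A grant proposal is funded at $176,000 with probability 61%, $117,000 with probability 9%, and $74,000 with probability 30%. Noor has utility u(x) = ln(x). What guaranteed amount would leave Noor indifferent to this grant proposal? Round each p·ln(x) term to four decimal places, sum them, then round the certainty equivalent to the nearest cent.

E[u] = 0.61·ln(176000) + 0.09·ln(117000) + 0.3·ln(74000) = 7.3677 + 1.0503 + 3.3635 = 11.7815
CE = e^11.7815 ≈ 130809.85

$130,809.85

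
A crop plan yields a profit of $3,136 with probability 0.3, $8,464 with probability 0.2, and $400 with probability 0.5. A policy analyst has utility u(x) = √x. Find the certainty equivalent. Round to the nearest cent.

E[u] = 0.3·√3136 + 0.2·√8464 + 0.5·√400 = 0.3·56 + 0.2·92 + 0.5·20 = 45.2
CE = (45.2)² = 2043.04

$2,043.04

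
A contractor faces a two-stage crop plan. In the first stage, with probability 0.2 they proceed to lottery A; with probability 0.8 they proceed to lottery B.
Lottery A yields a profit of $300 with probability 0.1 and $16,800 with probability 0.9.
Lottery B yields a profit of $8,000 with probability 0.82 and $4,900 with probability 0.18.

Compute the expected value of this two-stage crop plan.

EV(A) = 0.1 × 300 + 0.9 × 16800 = 30 + 15120 = 15150
EV(B) = 0.82 × 8000 + 0.18 × 4900 = 6560 + 882 = 7442
Overall = 0.2 × 15150 + 0.8 × 7442 = 3030 + 5953.6 = 8983.6

$8,983.60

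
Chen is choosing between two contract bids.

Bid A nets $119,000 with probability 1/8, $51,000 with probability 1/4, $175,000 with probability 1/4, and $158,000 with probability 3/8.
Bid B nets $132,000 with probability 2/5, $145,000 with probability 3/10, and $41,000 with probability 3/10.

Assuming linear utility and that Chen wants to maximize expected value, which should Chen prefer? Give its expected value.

Bid A = 1/8 × 119000 + 1/4 × 51000 + 1/4 × 175000 + 3/8 × 158000 = 14875 + 12750 + 43750 + 59250 = 130625
Bid B = 2/5 × 132000 + 3/10 × 145000 + 3/10 × 41000 = 52800 + 43500 + 12300 = 108600

Bid A ($130,625)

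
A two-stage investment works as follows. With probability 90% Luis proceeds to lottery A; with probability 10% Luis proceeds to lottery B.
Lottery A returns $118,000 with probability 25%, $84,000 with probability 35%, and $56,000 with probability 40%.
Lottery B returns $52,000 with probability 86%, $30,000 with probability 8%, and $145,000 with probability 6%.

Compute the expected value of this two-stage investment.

$78,752

EV(A) = 0.25 × 118000 + 0.35 × 84000 + 0.4 × 56000 = 29500 + 29400 + 22400 = 81300
EV(B) = 0.86 × 52000 + 0.08 × 30000 + 0.06 × 145000 = 44720 + 2400 + 8700 = 55820
Overall = 0.9 × 81300 + 0.1 × 55820 = 73170 + 5582 = 78752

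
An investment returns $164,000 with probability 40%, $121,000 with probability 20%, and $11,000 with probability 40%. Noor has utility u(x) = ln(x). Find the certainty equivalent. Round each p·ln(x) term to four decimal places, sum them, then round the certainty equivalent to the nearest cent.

E[u] = 0.4·ln(164000) + 0.2·ln(121000) + 0.4·ln(11000) = 4.8030 + 2.3407 + 3.7223 = 10.8660
CE = e^10.8660 ≈ 52365.33

$52,365.33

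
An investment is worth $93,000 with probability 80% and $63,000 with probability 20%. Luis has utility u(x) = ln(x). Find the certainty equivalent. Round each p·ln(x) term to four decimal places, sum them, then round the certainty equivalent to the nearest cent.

$86,034.19

E[u] = 0.8·ln(93000) + 0.2·ln(63000) = 9.1523 + 2.2102 = 11.3625
CE = e^11.3625 ≈ 86034.19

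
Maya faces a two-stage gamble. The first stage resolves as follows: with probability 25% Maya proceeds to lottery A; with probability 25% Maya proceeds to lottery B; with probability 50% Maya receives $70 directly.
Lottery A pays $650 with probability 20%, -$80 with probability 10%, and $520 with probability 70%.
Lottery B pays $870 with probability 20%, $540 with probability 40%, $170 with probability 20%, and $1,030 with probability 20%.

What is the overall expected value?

$314

EV(A) = 0.2 × 650 + 0.1 × (-80) + 0.7 × 520 = 130 − 8 + 364 = 486
EV(B) = 0.2 × 870 + 0.4 × 540 + 0.2 × 170 + 0.2 × 1030 = 174 + 216 + 34 + 206 = 630
Branch C: 70 (certain)
Overall = 0.25 × 486 + 0.25 × 630 + 0.5 × 70 = 121.5 + 157.5 + 35 = 314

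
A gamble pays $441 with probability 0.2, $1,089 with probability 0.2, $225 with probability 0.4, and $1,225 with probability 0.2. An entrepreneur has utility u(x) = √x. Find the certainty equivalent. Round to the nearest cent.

E[u] = 0.2·√441 + 0.2·√1089 + 0.4·√225 + 0.2·√1225 = 0.2·21 + 0.2·33 + 0.4·15 + 0.2·35 = 23.8
CE = (23.8)² = 566.44

$566.44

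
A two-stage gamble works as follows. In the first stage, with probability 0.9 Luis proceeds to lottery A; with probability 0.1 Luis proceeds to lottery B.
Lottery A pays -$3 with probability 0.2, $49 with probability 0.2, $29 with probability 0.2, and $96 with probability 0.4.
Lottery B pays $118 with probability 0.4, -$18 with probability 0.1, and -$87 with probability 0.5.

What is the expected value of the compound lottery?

EV(A) = 0.2 × (-3) + 0.2 × 49 + 0.2 × 29 + 0.4 × 96 = -0.6 + 9.8 + 5.8 + 38.4 = 53.4
EV(B) = 0.4 × 118 + 0.1 × (-18) + 0.5 × (-87) = 47.2 − 1.8 − 43.5 = 1.9
Overall = 0.9 × 53.4 + 0.1 × 1.9 = 48.06 + 0.19 = 48.25

$48.25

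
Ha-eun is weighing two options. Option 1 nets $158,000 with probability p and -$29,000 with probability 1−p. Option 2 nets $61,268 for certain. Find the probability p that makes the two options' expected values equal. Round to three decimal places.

p = 0.483

p·158000 + (1−p)·(-29000) = 61268
187000p − 29000 = 61268
p = (61268 + 29000) / 187000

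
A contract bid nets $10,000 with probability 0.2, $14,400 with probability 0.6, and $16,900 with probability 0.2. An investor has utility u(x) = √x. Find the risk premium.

$96

E[u] = 0.2·√10000 + 0.6·√14400 + 0.2·√16900 = 0.2·100 + 0.6·120 + 0.2·130 = 118
CE = (118)² = 13924
Risk premium = EV − CE = 14020 − 13924 = 96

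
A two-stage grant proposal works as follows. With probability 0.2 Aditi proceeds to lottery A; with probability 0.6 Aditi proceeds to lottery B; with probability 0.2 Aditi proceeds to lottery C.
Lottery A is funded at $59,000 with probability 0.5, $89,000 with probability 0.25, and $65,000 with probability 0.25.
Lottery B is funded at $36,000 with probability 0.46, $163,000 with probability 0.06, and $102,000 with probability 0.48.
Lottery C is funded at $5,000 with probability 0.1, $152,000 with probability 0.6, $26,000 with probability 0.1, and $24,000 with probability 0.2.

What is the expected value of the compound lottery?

$78,600

EV(A) = 0.5 × 59000 + 0.25 × 89000 + 0.25 × 65000 = 29500 + 22250 + 16250 = 68000
EV(B) = 0.46 × 36000 + 0.06 × 163000 + 0.48 × 102000 = 16560 + 9780 + 48960 = 75300
EV(C) = 0.1 × 5000 + 0.6 × 152000 + 0.1 × 26000 + 0.2 × 24000 = 500 + 91200 + 2600 + 4800 = 99100
Overall = 0.2 × 68000 + 0.6 × 75300 + 0.2 × 99100 = 13600 + 45180 + 19820 = 78600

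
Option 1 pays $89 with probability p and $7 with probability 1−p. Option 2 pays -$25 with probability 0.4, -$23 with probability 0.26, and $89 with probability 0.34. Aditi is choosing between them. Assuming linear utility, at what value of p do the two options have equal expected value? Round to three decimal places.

p = 0.089

EV(Option 2) = 0.4 × (-25) + 0.26 × (-23) + 0.34 × 89 = -10 − 5.98 + 30.26 = 14.28
p·89 + (1−p)·7 = 14.28
82p + 7 = 14.28
p = (14.28 − 7) / 82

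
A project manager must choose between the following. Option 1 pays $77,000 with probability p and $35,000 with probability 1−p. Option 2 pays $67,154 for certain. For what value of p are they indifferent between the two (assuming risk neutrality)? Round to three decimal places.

p = 0.766

p·77000 + (1−p)·35000 = 67154
42000p + 35000 = 67154
p = (67154 − 35000) / 42000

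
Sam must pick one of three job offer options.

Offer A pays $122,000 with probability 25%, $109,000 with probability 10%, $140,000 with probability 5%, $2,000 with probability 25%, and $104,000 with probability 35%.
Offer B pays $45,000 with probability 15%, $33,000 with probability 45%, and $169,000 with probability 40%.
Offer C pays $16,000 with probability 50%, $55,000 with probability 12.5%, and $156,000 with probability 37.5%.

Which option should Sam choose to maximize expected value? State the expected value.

Offer B ($89,200)

Offer A = 0.25 × 122000 + 0.1 × 109000 + 0.05 × 140000 + 0.25 × 2000 + 0.35 × 104000 = 30500 + 10900 + 7000 + 500 + 36400 = 85300
Offer B = 0.15 × 45000 + 0.45 × 33000 + 0.4 × 169000 = 6750 + 14850 + 67600 = 89200
Offer C = 0.5 × 16000 + 0.125 × 55000 + 0.375 × 156000 = 8000 + 6875 + 58500 = 73375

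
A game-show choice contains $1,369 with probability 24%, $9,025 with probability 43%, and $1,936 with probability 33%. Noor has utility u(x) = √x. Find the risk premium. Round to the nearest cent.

E[u] = 0.24·√1369 + 0.43·√9025 + 0.33·√1936 = 0.24·37 + 0.43·95 + 0.33·44 = 64.25
CE = (64.25)² = 4128.0625
Risk premium = EV − CE = 4848.19 − 4128.0625 = 720.1275

$720.13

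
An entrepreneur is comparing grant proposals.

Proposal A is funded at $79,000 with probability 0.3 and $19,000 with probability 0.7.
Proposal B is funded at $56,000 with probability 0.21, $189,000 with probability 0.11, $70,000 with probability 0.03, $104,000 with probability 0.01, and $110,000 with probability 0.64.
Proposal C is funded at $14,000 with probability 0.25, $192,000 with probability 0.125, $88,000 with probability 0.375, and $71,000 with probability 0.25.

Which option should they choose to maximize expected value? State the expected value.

Proposal A = 0.3 × 79000 + 0.7 × 19000 = 23700 + 13300 = 37000
Proposal B = 0.21 × 56000 + 0.11 × 189000 + 0.03 × 70000 + 0.01 × 104000 + 0.64 × 110000 = 11760 + 20790 + 2100 + 1040 + 70400 = 106090
Proposal C = 0.25 × 14000 + 0.125 × 192000 + 0.375 × 88000 + 0.25 × 71000 = 3500 + 24000 + 33000 + 17750 = 78250

Proposal B ($106,090)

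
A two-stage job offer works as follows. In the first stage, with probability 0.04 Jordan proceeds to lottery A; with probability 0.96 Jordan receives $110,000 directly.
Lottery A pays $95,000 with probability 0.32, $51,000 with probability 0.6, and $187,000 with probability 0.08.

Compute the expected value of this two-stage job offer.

EV(A) = 0.32 × 95000 + 0.6 × 51000 + 0.08 × 187000 = 30400 + 30600 + 14960 = 75960
Branch B: 110000 (certain)
Overall = 0.04 × 75960 + 0.96 × 110000 = 3038.4 + 105600 = 108638.4

$108,638.40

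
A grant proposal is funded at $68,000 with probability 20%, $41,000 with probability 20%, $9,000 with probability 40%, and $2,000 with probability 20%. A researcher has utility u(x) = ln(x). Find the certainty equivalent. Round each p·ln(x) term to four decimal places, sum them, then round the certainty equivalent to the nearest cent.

$13,521.01

E[u] = 0.2·ln(68000) + 0.2·ln(41000) + 0.4·ln(9000) + 0.2·ln(2000) = 2.2255 + 2.1243 + 3.6420 + 1.5202 = 9.5120
CE = e^9.5120 ≈ 13521.01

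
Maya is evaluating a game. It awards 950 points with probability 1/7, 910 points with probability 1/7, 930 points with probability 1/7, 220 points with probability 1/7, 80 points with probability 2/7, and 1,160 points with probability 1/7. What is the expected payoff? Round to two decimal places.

EV = 1/7 × 950 + 1/7 × 910 + 1/7 × 930 + 1/7 × 220 + 2/7 × 80 + 1/7 × 1160 = 135.7143 + 130 + 132.8571 + 31.4286 + 22.8571 + 165.7143 = 618.5714

618.57 points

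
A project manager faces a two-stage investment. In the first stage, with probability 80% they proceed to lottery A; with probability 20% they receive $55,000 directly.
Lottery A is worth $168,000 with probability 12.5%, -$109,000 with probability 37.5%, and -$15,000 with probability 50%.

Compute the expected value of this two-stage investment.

-$10,900

EV(A) = 0.125 × 168000 + 0.375 × (-109000) + 0.5 × (-15000) = 21000 − 40875 − 7500 = -27375
Branch B: 55000 (certain)
Overall = 0.8 × (-27375) + 0.2 × 55000 = -21900 + 11000 = -10900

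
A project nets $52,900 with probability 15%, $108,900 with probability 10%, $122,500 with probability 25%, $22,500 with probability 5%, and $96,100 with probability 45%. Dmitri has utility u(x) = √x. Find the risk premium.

E[u] = 0.15·√52900 + 0.1·√108900 + 0.25·√122500 + 0.05·√22500 + 0.45·√96100 = 0.15·230 + 0.1·330 + 0.25·350 + 0.05·150 + 0.45·310 = 302
CE = (302)² = 91204
Risk premium = EV − CE = 93820 − 91204 = 2616

$2,616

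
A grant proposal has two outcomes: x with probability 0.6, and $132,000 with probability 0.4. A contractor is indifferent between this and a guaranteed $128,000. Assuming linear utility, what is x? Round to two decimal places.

x = $125,333.33

0.6·x + 0.4·132000 = 128000
0.6·x = 128000 − 52800 = 75200
x = 75200 / 0.6 = 125333.3333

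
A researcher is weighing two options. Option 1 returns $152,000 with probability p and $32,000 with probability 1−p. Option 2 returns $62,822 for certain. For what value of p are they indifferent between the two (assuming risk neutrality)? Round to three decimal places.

p·152000 + (1−p)·32000 = 62822
120000p + 32000 = 62822
p = (62822 − 32000) / 120000

p = 0.257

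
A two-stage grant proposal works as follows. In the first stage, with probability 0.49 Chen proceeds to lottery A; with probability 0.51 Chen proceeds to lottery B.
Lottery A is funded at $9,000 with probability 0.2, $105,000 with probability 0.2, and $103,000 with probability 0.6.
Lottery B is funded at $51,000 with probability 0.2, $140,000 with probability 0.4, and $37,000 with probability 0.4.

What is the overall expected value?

$82,764

EV(A) = 0.2 × 9000 + 0.2 × 105000 + 0.6 × 103000 = 1800 + 21000 + 61800 = 84600
EV(B) = 0.2 × 51000 + 0.4 × 140000 + 0.4 × 37000 = 10200 + 56000 + 14800 = 81000
Overall = 0.49 × 84600 + 0.51 × 81000 = 41454 + 41310 = 82764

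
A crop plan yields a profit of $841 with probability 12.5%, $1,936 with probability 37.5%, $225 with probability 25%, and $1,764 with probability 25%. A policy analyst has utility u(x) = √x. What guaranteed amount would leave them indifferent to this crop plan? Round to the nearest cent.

E[u] = 0.125·√841 + 0.375·√1936 + 0.25·√225 + 0.25·√1764 = 0.125·29 + 0.375·44 + 0.25·15 + 0.25·42 = 34.375
CE = (34.375)² = 1181.640625

$1,181.64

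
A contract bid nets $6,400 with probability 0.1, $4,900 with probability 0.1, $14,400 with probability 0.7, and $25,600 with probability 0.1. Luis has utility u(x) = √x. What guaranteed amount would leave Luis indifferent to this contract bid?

E[u] = 0.1·√6400 + 0.1·√4900 + 0.7·√14400 + 0.1·√25600 = 0.1·80 + 0.1·70 + 0.7·120 + 0.1·160 = 115
CE = (115)² = 13225

$13,225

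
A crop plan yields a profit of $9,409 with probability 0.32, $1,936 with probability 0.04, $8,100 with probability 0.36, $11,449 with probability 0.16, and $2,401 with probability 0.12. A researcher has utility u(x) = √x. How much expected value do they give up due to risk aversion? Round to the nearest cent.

$345.04

E[u] = 0.32·√9409 + 0.04·√1936 + 0.36·√8100 + 0.16·√11449 + 0.12·√2401 = 0.32·97 + 0.04·44 + 0.36·90 + 0.16·107 + 0.12·49 = 88.2
CE = (88.2)² = 7779.24
Risk premium = EV − CE = 8124.28 − 7779.24 = 345.04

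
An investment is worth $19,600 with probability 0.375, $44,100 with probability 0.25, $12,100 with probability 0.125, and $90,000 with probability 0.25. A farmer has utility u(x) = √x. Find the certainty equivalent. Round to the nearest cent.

$37,539.06

E[u] = 0.375·√19600 + 0.25·√44100 + 0.125·√12100 + 0.25·√90000 = 0.375·140 + 0.25·210 + 0.125·110 + 0.25·300 = 193.75
CE = (193.75)² = 37539.0625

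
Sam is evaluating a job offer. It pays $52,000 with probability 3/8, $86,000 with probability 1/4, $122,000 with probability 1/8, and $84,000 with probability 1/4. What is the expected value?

EV = 3/8 × 52000 + 1/4 × 86000 + 1/8 × 122000 + 1/4 × 84000 = 19500 + 21500 + 15250 + 21000 = 77250

$77,250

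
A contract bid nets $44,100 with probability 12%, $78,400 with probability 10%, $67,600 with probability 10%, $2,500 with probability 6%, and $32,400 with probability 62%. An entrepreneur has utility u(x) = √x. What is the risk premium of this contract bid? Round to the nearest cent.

E[u] = 0.12·√44100 + 0.1·√78400 + 0.1·√67600 + 0.06·√2500 + 0.62·√32400 = 0.12·210 + 0.1·280 + 0.1·260 + 0.06·50 + 0.62·180 = 193.8
CE = (193.8)² = 37558.44
Risk premium = EV − CE = 40130 − 37558.44 = 2571.56

$2,571.56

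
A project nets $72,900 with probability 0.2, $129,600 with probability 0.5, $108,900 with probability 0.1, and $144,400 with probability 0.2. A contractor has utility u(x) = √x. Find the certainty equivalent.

E[u] = 0.2·√72900 + 0.5·√129600 + 0.1·√108900 + 0.2·√144400 = 0.2·270 + 0.5·360 + 0.1·330 + 0.2·380 = 343
CE = (343)² = 117649

$117,649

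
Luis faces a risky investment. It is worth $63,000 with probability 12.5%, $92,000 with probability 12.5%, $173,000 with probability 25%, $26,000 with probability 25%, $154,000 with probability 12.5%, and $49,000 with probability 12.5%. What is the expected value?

EV = 0.125 × 63000 + 0.125 × 92000 + 0.25 × 173000 + 0.25 × 26000 + 0.125 × 154000 + 0.125 × 49000 = 7875 + 11500 + 43250 + 6500 + 19250 + 6125 = 94500

$94,500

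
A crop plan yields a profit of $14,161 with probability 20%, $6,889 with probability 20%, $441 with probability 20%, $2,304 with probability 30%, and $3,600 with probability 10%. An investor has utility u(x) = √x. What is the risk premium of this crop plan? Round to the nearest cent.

E[u] = 0.2·√14161 + 0.2·√6889 + 0.2·√441 + 0.3·√2304 + 0.1·√3600 = 0.2·119 + 0.2·83 + 0.2·21 + 0.3·48 + 0.1·60 = 65
CE = (65)² = 4225
Risk premium = EV − CE = 5349.4 − 4225 = 1124.4

$1,124.40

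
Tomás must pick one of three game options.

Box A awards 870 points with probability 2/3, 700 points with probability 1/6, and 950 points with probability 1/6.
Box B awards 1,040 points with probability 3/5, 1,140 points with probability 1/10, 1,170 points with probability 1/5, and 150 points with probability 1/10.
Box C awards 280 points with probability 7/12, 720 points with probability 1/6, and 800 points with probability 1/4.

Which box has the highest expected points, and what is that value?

Box A = 2/3 × 870 + 1/6 × 700 + 1/6 × 950 = 580 + 116.6667 + 158.3333 = 855
Box B = 3/5 × 1040 + 1/10 × 1140 + 1/5 × 1170 + 1/10 × 150 = 624 + 114 + 234 + 15 = 987
Box C = 7/12 × 280 + 1/6 × 720 + 1/4 × 800 = 163.3333 + 120 + 200 = 483.3333

Box B (987 points)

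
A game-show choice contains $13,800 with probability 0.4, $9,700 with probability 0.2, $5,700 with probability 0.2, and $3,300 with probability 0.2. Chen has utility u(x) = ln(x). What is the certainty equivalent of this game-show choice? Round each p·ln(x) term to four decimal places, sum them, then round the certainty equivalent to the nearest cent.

E[u] = 0.4·ln(13800) + 0.2·ln(9700) + 0.2·ln(5700) + 0.2·ln(3300) = 3.8130 + 1.8360 + 1.7296 + 1.6203 = 8.9989
CE = e^8.9989 ≈ 8094.18

$8,094.18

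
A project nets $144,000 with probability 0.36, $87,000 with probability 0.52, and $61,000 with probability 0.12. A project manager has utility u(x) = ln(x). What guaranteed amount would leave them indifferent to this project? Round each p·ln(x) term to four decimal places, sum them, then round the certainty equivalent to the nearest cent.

E[u] = 0.36·ln(144000) + 0.52·ln(87000) + 0.12·ln(61000) = 4.2759 + 5.9143 + 1.3222 = 11.5124
CE = e^11.5124 ≈ 99947.47

$99,947.47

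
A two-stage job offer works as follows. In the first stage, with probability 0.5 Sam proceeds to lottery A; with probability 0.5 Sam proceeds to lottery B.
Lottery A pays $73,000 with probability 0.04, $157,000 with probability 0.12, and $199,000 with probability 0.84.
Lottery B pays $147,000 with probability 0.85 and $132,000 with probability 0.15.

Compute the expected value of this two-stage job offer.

EV(A) = 0.04 × 73000 + 0.12 × 157000 + 0.84 × 199000 = 2920 + 18840 + 167160 = 188920
EV(B) = 0.85 × 147000 + 0.15 × 132000 = 124950 + 19800 = 144750
Overall = 0.5 × 188920 + 0.5 × 144750 = 94460 + 72375 = 166835

$166,835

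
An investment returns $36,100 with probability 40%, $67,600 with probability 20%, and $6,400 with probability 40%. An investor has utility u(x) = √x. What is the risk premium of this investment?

$4,920

E[u] = 0.4·√36100 + 0.2·√67600 + 0.4·√6400 = 0.4·190 + 0.2·260 + 0.4·80 = 160
CE = (160)² = 25600
Risk premium = EV − CE = 30520 − 25600 = 4920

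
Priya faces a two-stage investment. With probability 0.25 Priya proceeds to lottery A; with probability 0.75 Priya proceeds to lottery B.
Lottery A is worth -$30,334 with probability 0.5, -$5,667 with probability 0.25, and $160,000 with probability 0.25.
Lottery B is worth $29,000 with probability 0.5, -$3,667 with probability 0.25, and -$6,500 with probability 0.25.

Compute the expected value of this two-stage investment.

$14,822.75

EV(A) = 0.5 × (-30334) + 0.25 × (-5667) + 0.25 × 160000 = -15167 − 1416.75 + 40000 = 23416.25
EV(B) = 0.5 × 29000 + 0.25 × (-3667) + 0.25 × (-6500) = 14500 − 916.75 − 1625 = 11958.25
Overall = 0.25 × 23416.25 + 0.75 × 11958.25 = 5854.0625 + 8968.6875 = 14822.75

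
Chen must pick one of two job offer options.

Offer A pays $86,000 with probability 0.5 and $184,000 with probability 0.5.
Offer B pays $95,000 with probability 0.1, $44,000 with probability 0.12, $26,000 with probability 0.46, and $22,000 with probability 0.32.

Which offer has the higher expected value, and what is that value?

Offer A ($135,000)

Offer A = 0.5 × 86000 + 0.5 × 184000 = 43000 + 92000 = 135000
Offer B = 0.1 × 95000 + 0.12 × 44000 + 0.46 × 26000 + 0.32 × 22000 = 9500 + 5280 + 11960 + 7040 = 33780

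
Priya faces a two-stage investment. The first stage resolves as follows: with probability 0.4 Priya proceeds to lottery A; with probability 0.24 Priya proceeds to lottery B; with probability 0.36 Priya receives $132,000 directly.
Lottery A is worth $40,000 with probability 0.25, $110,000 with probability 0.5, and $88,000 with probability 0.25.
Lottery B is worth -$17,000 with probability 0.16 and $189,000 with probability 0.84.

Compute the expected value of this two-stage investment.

$119,769.60

EV(A) = 0.25 × 40000 + 0.5 × 110000 + 0.25 × 88000 = 10000 + 55000 + 22000 = 87000
EV(B) = 0.16 × (-17000) + 0.84 × 189000 = -2720 + 158760 = 156040
Branch C: 132000 (certain)
Overall = 0.4 × 87000 + 0.24 × 156040 + 0.36 × 132000 = 34800 + 37449.6 + 47520 = 119769.6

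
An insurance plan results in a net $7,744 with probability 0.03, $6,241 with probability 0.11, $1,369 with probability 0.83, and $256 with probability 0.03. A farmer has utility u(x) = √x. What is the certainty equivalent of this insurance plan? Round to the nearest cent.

$1,807.95

E[u] = 0.03·√7744 + 0.11·√6241 + 0.83·√1369 + 0.03·√256 = 0.03·88 + 0.11·79 + 0.83·37 + 0.03·16 = 42.52
CE = (42.52)² = 1807.9504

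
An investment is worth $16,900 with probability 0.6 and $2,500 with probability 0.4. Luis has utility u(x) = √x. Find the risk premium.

E[u] = 0.6·√16900 + 0.4·√2500 = 0.6·130 + 0.4·50 = 98
CE = (98)² = 9604
Risk premium = EV − CE = 11140 − 9604 = 1536

$1,536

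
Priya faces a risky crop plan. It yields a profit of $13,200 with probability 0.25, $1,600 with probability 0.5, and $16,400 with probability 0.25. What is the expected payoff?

$8,200

EV = 0.25 × 13200 + 0.5 × 1600 + 0.25 × 16400 = 3300 + 800 + 4100 = 8200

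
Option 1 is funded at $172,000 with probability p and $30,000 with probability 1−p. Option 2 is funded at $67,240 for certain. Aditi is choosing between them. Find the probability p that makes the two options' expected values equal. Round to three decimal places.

p·172000 + (1−p)·30000 = 67240
142000p + 30000 = 67240
p = (67240 − 30000) / 142000

p = 0.262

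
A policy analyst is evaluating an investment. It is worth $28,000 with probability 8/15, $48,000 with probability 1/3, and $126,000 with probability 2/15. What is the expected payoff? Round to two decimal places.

EV = 8/15 × 28000 + 1/3 × 48000 + 2/15 × 126000 = 14933.3333 + 16000 + 16800 = 47733.3333

$47,733.33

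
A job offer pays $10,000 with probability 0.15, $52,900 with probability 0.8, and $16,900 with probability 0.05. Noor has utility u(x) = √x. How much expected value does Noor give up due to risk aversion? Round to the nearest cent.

E[u] = 0.15·√10000 + 0.8·√52900 + 0.05·√16900 = 0.15·100 + 0.8·230 + 0.05·130 = 205.5
CE = (205.5)² = 42230.25
Risk premium = EV − CE = 44665 − 42230.25 = 2434.75

$2,434.75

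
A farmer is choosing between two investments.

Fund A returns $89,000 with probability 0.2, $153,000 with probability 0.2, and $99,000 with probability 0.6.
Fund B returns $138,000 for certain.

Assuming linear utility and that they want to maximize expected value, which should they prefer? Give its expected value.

Fund A = 0.2 × 89000 + 0.2 × 153000 + 0.6 × 99000 = 17800 + 30600 + 59400 = 107800
Fund B: 138000 (certain)

Fund B ($138,000)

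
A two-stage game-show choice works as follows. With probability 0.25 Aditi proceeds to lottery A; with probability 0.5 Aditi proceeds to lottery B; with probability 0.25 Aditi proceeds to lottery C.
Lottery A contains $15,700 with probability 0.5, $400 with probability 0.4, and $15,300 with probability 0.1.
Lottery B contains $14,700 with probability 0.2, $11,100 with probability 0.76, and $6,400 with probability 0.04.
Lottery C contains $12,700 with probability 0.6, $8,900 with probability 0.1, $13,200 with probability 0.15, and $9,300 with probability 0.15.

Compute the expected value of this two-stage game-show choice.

EV(A) = 0.5 × 15700 + 0.4 × 400 + 0.1 × 15300 = 7850 + 160 + 1530 = 9540
EV(B) = 0.2 × 14700 + 0.76 × 11100 + 0.04 × 6400 = 2940 + 8436 + 256 = 11632
EV(C) = 0.6 × 12700 + 0.1 × 8900 + 0.15 × 13200 + 0.15 × 9300 = 7620 + 890 + 1980 + 1395 = 11885
Overall = 0.25 × 9540 + 0.5 × 11632 + 0.25 × 11885 = 2385 + 5816 + 2971.25 = 11172.25

$11,172.25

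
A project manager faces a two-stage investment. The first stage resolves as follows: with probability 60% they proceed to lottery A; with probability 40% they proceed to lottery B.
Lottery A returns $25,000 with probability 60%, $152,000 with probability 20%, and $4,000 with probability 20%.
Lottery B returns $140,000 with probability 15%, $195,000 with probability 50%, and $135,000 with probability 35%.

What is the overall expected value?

$94,020

EV(A) = 0.6 × 25000 + 0.2 × 152000 + 0.2 × 4000 = 15000 + 30400 + 800 = 46200
EV(B) = 0.15 × 140000 + 0.5 × 195000 + 0.35 × 135000 = 21000 + 97500 + 47250 = 165750
Overall = 0.6 × 46200 + 0.4 × 165750 = 27720 + 66300 = 94020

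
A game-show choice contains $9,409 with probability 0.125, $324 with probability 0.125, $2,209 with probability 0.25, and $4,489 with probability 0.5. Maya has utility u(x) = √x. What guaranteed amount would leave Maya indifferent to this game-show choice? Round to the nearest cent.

E[u] = 0.125·√9409 + 0.125·√324 + 0.25·√2209 + 0.5·√4489 = 0.125·97 + 0.125·18 + 0.25·47 + 0.5·67 = 59.625
CE = (59.625)² = 3555.140625

$3,555.14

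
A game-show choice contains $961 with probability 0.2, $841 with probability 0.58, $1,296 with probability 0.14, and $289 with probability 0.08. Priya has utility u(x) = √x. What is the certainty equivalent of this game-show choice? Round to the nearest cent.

E[u] = 0.2·√961 + 0.58·√841 + 0.14·√1296 + 0.08·√289 = 0.2·31 + 0.58·29 + 0.14·36 + 0.08·17 = 29.42
CE = (29.42)² = 865.5364

$865.54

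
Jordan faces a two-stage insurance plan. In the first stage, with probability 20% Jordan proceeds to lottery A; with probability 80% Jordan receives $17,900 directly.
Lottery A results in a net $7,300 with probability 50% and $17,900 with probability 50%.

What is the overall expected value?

EV(A) = 0.5 × 7300 + 0.5 × 17900 = 3650 + 8950 = 12600
Branch B: 17900 (certain)
Overall = 0.2 × 12600 + 0.8 × 17900 = 2520 + 14320 = 16840

$16,840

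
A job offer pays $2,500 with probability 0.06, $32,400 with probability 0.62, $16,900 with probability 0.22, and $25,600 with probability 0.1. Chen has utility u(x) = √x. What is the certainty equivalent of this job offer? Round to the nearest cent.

$25,344.64

E[u] = 0.06·√2500 + 0.62·√32400 + 0.22·√16900 + 0.1·√25600 = 0.06·50 + 0.62·180 + 0.22·130 + 0.1·160 = 159.2
CE = (159.2)² = 25344.64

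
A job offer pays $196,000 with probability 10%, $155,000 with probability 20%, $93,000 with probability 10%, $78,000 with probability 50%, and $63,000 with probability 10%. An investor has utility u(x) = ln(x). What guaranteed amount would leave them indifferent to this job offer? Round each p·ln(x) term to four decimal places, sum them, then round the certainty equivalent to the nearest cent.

E[u] = 0.1·ln(196000) + 0.2·ln(155000) + 0.1·ln(93000) + 0.5·ln(78000) + 0.1·ln(63000) = 1.2186 + 2.3902 + 1.1440 + 5.6322 + 1.1051 = 11.4901
CE = e^11.4901 ≈ 97743.31

$97,743.31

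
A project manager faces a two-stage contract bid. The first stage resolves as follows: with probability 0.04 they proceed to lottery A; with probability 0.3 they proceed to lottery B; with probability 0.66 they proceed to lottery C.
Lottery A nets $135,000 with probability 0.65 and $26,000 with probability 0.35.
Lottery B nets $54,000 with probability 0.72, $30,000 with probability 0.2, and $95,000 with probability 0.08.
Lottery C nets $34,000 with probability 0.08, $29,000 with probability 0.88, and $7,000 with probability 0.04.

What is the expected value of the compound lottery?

$38,441.20

EV(A) = 0.65 × 135000 + 0.35 × 26000 = 87750 + 9100 = 96850
EV(B) = 0.72 × 54000 + 0.2 × 30000 + 0.08 × 95000 = 38880 + 6000 + 7600 = 52480
EV(C) = 0.08 × 34000 + 0.88 × 29000 + 0.04 × 7000 = 2720 + 25520 + 280 = 28520
Overall = 0.04 × 96850 + 0.3 × 52480 + 0.66 × 28520 = 3874 + 15744 + 18823.2 = 38441.2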